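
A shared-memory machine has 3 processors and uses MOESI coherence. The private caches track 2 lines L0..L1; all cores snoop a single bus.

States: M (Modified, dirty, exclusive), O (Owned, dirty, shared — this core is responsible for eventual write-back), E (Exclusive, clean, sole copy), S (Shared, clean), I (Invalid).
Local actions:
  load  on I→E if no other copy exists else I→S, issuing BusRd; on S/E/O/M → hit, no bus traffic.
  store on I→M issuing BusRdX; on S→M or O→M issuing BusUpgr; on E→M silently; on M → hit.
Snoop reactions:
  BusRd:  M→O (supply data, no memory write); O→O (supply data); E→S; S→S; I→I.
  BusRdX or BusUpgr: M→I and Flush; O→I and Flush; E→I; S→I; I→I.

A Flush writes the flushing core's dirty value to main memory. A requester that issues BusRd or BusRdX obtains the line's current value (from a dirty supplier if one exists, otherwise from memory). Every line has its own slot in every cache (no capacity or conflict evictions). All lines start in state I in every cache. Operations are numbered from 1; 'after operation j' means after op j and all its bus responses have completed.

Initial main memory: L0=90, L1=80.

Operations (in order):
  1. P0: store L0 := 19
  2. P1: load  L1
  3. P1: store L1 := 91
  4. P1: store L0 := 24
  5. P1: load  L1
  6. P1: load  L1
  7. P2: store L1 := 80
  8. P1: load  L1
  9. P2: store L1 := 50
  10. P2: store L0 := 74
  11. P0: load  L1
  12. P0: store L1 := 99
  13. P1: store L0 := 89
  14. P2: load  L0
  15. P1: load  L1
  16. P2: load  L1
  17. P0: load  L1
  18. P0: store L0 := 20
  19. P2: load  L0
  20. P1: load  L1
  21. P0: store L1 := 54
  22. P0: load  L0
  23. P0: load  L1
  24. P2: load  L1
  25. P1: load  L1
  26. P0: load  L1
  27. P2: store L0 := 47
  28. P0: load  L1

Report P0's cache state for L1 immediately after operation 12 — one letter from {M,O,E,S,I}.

state = M

  op1 P0: store L0 := 19 → M/I/I on L0; bus BusRdX; mem=90
  op2 P1: load  L1 → I/E/I on L1; bus BusRd; mem=80
  op3 P1: store L1 := 91 → I/M/I on L1; bus (none); mem=80
  op4 P1: store L0 := 24 → I/M/I on L0; bus BusRdX Flush; mem=19
  op5 P1: load  L1 → I/M/I on L1; bus (none); mem=80
  op6 P1: load  L1 → I/M/I on L1; bus (none); mem=80
  op7 P2: store L1 := 80 → I/I/M on L1; bus BusRdX Flush; mem=91
  op8 P1: load  L1 → I/S/O on L1; bus BusRd; mem=91
  op9 P2: store L1 := 50 → I/I/M on L1; bus BusUpgr; mem=91
  op10 P2: store L0 := 74 → I/I/M on L0; bus BusRdX Flush; mem=24
  op11 P0: load  L1 → S/I/O on L1; bus BusRd; mem=91
  op12 P0: store L1 := 99 → M/I/I on L1; bus BusUpgr Flush; mem=50
  op13 P1: store L0 := 89 → I/M/I on L0; bus BusRdX Flush; mem=74
  op14 P2: load  L0 → I/O/S on L0; bus BusRd; mem=74
  op15 P1: load  L1 → O/S/I on L1; bus BusRd; mem=50
  op16 P2: load  L1 → O/S/S on L1; bus BusRd; mem=50
  op17 P0: load  L1 → O/S/S on L1; bus (none); mem=50
  op18 P0: store L0 := 20 → M/I/I on L0; bus BusRdX Flush; mem=89
  op19 P2: load  L0 → O/I/S on L0; bus BusRd; mem=89
  op20 P1: load  L1 → O/S/S on L1; bus (none); mem=50
  op21 P0: store L1 := 54 → M/I/I on L1; bus BusUpgr; mem=50
  op22 P0: load  L0 → O/I/S on L0; bus (none); mem=89
  op23 P0: load  L1 → M/I/I on L1; bus (none); mem=50
  op24 P2: load  L1 → O/I/S on L1; bus BusRd; mem=50
  op25 P1: load  L1 → O/S/S on L1; bus BusRd; mem=50
  op26 P0: load  L1 → O/S/S on L1; bus (none); mem=50
  op27 P2: store L0 := 47 → I/I/M on L0; bus BusUpgr Flush; mem=20
  op28 P0: load  L1 → O/S/S on L1; bus (none); mem=50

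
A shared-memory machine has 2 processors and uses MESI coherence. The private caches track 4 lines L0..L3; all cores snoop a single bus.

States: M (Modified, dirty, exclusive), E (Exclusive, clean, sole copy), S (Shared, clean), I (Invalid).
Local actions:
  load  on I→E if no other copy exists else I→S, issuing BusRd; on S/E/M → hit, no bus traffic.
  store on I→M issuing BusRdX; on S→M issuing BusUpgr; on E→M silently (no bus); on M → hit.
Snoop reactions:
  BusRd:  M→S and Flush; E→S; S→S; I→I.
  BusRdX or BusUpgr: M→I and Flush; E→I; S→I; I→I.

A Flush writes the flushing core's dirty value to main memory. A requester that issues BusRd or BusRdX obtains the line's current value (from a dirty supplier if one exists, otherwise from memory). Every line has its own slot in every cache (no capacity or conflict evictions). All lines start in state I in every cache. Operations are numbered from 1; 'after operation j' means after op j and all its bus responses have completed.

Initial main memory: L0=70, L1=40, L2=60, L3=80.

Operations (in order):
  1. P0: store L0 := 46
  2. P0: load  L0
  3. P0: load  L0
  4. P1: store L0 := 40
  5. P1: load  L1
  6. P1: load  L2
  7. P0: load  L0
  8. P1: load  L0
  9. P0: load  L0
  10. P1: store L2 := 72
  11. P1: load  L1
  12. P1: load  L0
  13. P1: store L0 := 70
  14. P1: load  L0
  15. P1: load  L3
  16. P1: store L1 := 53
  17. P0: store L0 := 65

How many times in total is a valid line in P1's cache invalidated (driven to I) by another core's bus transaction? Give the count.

invalidations = 1

[1] P0: store L0 := 46 | P0:M(46), P1:I | bus: BusRdX
[2] P0: load  L0 | P0:M(46), P1:I | bus: none
[3] P0: load  L0 | P0:M(46), P1:I | bus: none
[4] P1: store L0 := 40 | P0:I, P1:M(40) | bus: BusRdX,Flush
[5] P1: load  L1 | P0:I, P1:E(40) | bus: BusRd
[6] P1: load  L2 | P0:I, P1:E(60) | bus: BusRd
[7] P0: load  L0 | P0:S(40), P1:S(40) | bus: BusRd,Flush
[8] P1: load  L0 | P0:S(40), P1:S(40) | bus: none
[9] P0: load  L0 | P0:S(40), P1:S(40) | bus: none
[10] P1: store L2 := 72 | P0:I, P1:M(72) | bus: none
[11] P1: load  L1 | P0:I, P1:E(40) | bus: none
[12] P1: load  L0 | P0:S(40), P1:S(40) | bus: none
[13] P1: store L0 := 70 | P0:I, P1:M(70) | bus: BusUpgr
[14] P1: load  L0 | P0:I, P1:M(70) | bus: none
[15] P1: load  L3 | P0:I, P1:E(80) | bus: BusRd
[16] P1: store L1 := 53 | P0:I, P1:M(53) | bus: none
[17] P0: store L0 := 65 | P0:M(65), P1:I | bus: BusRdX,Flush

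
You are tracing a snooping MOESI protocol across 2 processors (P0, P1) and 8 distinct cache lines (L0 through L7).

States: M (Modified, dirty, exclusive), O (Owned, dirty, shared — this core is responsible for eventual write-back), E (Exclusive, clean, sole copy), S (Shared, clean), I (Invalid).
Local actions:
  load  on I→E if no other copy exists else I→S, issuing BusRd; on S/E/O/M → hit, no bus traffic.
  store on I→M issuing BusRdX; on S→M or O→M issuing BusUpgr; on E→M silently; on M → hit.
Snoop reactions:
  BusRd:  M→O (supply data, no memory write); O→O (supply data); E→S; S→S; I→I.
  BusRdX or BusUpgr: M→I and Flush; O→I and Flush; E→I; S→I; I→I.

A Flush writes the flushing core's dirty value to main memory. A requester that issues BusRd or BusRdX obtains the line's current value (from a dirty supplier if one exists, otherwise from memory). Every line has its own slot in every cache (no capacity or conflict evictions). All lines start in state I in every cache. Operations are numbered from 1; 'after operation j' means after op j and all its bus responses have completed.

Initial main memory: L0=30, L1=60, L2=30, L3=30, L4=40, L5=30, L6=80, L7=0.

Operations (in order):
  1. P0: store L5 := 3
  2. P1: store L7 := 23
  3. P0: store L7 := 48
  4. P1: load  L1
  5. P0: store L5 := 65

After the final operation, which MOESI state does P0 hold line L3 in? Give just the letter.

state = I

  op1 P0: store L5 := 3 → M/I on L5; bus BusRdX; mem=30
  op2 P1: store L7 := 23 → I/M on L7; bus BusRdX; mem=0
  op3 P0: store L7 := 48 → M/I on L7; bus BusRdX Flush; mem=23
  op4 P1: load  L1 → I/E on L1; bus BusRd; mem=60
  op5 P0: store L5 := 65 → M/I on L5; bus (none); mem=30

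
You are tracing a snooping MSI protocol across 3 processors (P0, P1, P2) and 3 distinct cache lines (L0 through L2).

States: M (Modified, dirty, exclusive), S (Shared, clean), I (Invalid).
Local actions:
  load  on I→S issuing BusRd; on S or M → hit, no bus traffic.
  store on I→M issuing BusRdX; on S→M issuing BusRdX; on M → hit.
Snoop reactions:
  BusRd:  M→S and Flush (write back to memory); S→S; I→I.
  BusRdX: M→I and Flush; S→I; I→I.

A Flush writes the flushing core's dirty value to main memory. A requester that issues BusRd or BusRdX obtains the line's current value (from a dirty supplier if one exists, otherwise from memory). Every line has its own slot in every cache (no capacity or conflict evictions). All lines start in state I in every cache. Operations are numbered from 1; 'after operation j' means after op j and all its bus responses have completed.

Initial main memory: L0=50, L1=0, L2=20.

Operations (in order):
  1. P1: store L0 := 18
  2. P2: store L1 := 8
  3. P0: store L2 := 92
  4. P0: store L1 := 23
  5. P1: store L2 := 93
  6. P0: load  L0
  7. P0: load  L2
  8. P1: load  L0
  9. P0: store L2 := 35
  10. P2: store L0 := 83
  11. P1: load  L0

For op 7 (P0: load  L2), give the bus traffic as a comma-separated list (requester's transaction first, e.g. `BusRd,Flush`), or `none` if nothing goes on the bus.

  op1 P1: store L0 := 18 → I/M/I on L0; bus BusRdX; mem=50
  op2 P2: store L1 := 8 → I/I/M on L1; bus BusRdX; mem=0
  op3 P0: store L2 := 92 → M/I/I on L2; bus BusRdX; mem=20
  op4 P0: store L1 := 23 → M/I/I on L1; bus BusRdX Flush; mem=8
  op5 P1: store L2 := 93 → I/M/I on L2; bus BusRdX Flush; mem=92
  op6 P0: load  L0 → S/S/I on L0; bus BusRd Flush; mem=18
  op7 P0: load  L2 → S/S/I on L2; bus BusRd Flush; mem=93
  op8 P1: load  L0 → S/S/I on L0; bus (none); mem=18
  op9 P0: store L2 := 35 → M/I/I on L2; bus BusRdX; mem=93
  op10 P2: store L0 := 83 → I/I/M on L0; bus BusRdX; mem=18
  op11 P1: load  L0 → I/S/S on L0; bus BusRd Flush; mem=83

bus = BusRd,Flush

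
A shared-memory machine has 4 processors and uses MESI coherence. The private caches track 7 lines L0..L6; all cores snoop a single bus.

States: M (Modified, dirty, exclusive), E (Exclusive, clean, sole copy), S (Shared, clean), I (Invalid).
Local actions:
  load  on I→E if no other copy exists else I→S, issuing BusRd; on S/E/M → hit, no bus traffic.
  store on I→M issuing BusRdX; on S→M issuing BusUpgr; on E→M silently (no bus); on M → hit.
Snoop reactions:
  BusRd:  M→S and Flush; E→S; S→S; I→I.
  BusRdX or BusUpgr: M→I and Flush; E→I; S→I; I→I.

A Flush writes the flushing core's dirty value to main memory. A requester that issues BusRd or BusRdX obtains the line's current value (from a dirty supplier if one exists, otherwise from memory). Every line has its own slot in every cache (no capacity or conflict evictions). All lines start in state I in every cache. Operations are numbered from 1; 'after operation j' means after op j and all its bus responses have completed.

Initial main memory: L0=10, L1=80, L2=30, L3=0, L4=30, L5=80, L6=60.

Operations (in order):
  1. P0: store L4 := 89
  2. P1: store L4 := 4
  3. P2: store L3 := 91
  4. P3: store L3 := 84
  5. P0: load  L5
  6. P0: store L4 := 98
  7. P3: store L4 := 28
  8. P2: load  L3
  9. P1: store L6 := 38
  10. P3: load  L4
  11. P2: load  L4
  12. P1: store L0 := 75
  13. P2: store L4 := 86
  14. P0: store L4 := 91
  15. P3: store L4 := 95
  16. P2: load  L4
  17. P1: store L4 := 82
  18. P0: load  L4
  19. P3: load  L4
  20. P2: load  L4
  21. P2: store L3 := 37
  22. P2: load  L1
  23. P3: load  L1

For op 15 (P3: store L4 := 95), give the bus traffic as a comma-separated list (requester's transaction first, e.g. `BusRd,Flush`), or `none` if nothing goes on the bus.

  op1 P0: store L4 := 89 → M/I/I/I on L4; bus BusRdX; mem=30
  op2 P1: store L4 := 4 → I/M/I/I on L4; bus BusRdX Flush; mem=89
  op3 P2: store L3 := 91 → I/I/M/I on L3; bus BusRdX; mem=0
  op4 P3: store L3 := 84 → I/I/I/M on L3; bus BusRdX Flush; mem=91
  op5 P0: load  L5 → E/I/I/I on L5; bus BusRd; mem=80
  op6 P0: store L4 := 98 → M/I/I/I on L4; bus BusRdX Flush; mem=4
  op7 P3: store L4 := 28 → I/I/I/M on L4; bus BusRdX Flush; mem=98
  op8 P2: load  L3 → I/I/S/S on L3; bus BusRd Flush; mem=84
  op9 P1: store L6 := 38 → I/M/I/I on L6; bus BusRdX; mem=60
  op10 P3: load  L4 → I/I/I/M on L4; bus (none); mem=98
  op11 P2: load  L4 → I/I/S/S on L4; bus BusRd Flush; mem=28
  op12 P1: store L0 := 75 → I/M/I/I on L0; bus BusRdX; mem=10
  op13 P2: store L4 := 86 → I/I/M/I on L4; bus BusUpgr; mem=28
  op14 P0: store L4 := 91 → M/I/I/I on L4; bus BusRdX Flush; mem=86
  op15 P3: store L4 := 95 → I/I/I/M on L4; bus BusRdX Flush; mem=91
  op16 P2: load  L4 → I/I/S/S on L4; bus BusRd Flush; mem=95
  op17 P1: store L4 := 82 → I/M/I/I on L4; bus BusRdX; mem=95
  op18 P0: load  L4 → S/S/I/I on L4; bus BusRd Flush; mem=82
  op19 P3: load  L4 → S/S/I/S on L4; bus BusRd; mem=82
  op20 P2: load  L4 → S/S/S/S on L4; bus BusRd; mem=82
  op21 P2: store L3 := 37 → I/I/M/I on L3; bus BusUpgr; mem=84
  op22 P2: load  L1 → I/I/E/I on L1; bus BusRd; mem=80
  op23 P3: load  L1 → I/I/S/S on L1; bus BusRd; mem=80

bus = BusRdX,Flush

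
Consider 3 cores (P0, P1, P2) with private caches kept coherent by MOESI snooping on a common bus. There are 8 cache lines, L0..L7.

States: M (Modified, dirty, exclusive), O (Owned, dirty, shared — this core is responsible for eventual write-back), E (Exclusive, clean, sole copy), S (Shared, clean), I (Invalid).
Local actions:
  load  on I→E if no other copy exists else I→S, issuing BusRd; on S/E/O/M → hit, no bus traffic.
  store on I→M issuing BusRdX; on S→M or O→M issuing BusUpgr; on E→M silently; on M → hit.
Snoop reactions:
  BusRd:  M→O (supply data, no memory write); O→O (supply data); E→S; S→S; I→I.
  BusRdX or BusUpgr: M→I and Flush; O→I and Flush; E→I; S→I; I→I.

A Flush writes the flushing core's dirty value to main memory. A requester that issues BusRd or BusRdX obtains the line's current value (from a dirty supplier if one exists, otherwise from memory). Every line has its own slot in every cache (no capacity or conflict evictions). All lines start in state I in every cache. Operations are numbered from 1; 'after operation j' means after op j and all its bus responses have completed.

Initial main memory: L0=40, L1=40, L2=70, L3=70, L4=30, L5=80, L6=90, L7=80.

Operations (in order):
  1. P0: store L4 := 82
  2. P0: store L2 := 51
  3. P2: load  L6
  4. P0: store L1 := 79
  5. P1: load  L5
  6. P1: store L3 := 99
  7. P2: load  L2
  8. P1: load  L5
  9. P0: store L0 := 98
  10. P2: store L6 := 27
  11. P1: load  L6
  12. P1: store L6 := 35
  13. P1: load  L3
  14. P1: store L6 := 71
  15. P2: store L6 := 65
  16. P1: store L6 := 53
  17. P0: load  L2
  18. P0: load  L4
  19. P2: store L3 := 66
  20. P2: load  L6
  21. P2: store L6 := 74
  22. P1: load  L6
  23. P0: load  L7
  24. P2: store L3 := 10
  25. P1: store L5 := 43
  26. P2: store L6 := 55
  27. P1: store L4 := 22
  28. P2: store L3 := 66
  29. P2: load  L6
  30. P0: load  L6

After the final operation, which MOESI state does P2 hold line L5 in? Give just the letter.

state = I

1. P0: store L4 := 82  bus=[BusRdX]  L4: P0=M P1=I P2=I  mem[L4]=30
2. P0: store L2 := 51  bus=[BusRdX]  L2: P0=M P1=I P2=I  mem[L2]=70
3. P2: load  L6  bus=[BusRd]  L6: P0=I P1=I P2=E  mem[L6]=90
4. P0: store L1 := 79  bus=[BusRdX]  L1: P0=M P1=I P2=I  mem[L1]=40
5. P1: load  L5  bus=[BusRd]  L5: P0=I P1=E P2=I  mem[L5]=80
6. P1: store L3 := 99  bus=[BusRdX]  L3: P0=I P1=M P2=I  mem[L3]=70
7. P2: load  L2  bus=[BusRd]  L2: P0=O P1=I P2=S  mem[L2]=70
8. P1: load  L5  bus=[-]  L5: P0=I P1=E P2=I  mem[L5]=80
9. P0: store L0 := 98  bus=[BusRdX]  L0: P0=M P1=I P2=I  mem[L0]=40
10. P2: store L6 := 27  bus=[-]  L6: P0=I P1=I P2=M  mem[L6]=90
11. P1: load  L6  bus=[BusRd]  L6: P0=I P1=S P2=O  mem[L6]=90
12. P1: store L6 := 35  bus=[BusUpgr,Flush]  L6: P0=I P1=M P2=I  mem[L6]=27
13. P1: load  L3  bus=[-]  L3: P0=I P1=M P2=I  mem[L3]=70
14. P1: store L6 := 71  bus=[-]  L6: P0=I P1=M P2=I  mem[L6]=27
15. P2: store L6 := 65  bus=[BusRdX,Flush]  L6: P0=I P1=I P2=M  mem[L6]=71
16. P1: store L6 := 53  bus=[BusRdX,Flush]  L6: P0=I P1=M P2=I  mem[L6]=65
17. P0: load  L2  bus=[-]  L2: P0=O P1=I P2=S  mem[L2]=70
18. P0: load  L4  bus=[-]  L4: P0=M P1=I P2=I  mem[L4]=30
19. P2: store L3 := 66  bus=[BusRdX,Flush]  L3: P0=I P1=I P2=M  mem[L3]=99
20. P2: load  L6  bus=[BusRd]  L6: P0=I P1=O P2=S  mem[L6]=65
21. P2: store L6 := 74  bus=[BusUpgr,Flush]  L6: P0=I P1=I P2=M  mem[L6]=53
22. P1: load  L6  bus=[BusRd]  L6: P0=I P1=S P2=O  mem[L6]=53
23. P0: load  L7  bus=[BusRd]  L7: P0=E P1=I P2=I  mem[L7]=80
24. P2: store L3 := 10  bus=[-]  L3: P0=I P1=I P2=M  mem[L3]=99
25. P1: store L5 := 43  bus=[-]  L5: P0=I P1=M P2=I  mem[L5]=80
26. P2: store L6 := 55  bus=[BusUpgr]  L6: P0=I P1=I P2=M  mem[L6]=53
27. P1: store L4 := 22  bus=[BusRdX,Flush]  L4: P0=I P1=M P2=I  mem[L4]=82
28. P2: store L3 := 66  bus=[-]  L3: P0=I P1=I P2=M  mem[L3]=99
29. P2: load  L6  bus=[-]  L6: P0=I P1=I P2=M  mem[L6]=53
30. P0: load  L6  bus=[BusRd]  L6: P0=S P1=I P2=O  mem[L6]=53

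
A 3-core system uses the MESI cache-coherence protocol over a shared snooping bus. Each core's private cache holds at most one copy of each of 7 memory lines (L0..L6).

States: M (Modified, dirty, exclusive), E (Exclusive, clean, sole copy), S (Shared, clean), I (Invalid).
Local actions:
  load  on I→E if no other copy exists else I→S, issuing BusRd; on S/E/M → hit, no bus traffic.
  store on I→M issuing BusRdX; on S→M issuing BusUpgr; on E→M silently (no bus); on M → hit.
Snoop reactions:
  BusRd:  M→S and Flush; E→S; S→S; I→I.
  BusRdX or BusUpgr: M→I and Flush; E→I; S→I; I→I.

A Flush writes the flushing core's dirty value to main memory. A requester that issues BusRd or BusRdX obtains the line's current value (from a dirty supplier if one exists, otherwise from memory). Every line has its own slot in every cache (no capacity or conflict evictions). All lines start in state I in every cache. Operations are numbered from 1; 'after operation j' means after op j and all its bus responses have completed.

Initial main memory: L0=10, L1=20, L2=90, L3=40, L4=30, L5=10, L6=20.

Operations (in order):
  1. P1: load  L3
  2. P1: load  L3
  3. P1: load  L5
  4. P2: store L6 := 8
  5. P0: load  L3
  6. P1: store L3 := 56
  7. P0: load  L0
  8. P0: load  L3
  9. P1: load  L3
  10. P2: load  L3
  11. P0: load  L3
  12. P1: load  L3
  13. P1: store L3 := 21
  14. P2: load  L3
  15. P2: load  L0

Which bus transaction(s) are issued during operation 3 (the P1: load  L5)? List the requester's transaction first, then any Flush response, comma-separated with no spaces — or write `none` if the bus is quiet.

[1] P1: load  L3 | P0:I, P1:E(40), P2:I | bus: BusRd
[2] P1: load  L3 | P0:I, P1:E(40), P2:I | bus: none
[3] P1: load  L5 | P0:I, P1:E(10), P2:I | bus: BusRd
[4] P2: store L6 := 8 | P0:I, P1:I, P2:M(8) | bus: BusRdX
[5] P0: load  L3 | P0:S(40), P1:S(40), P2:I | bus: BusRd
[6] P1: store L3 := 56 | P0:I, P1:M(56), P2:I | bus: BusUpgr
[7] P0: load  L0 | P0:E(10), P1:I, P2:I | bus: BusRd
[8] P0: load  L3 | P0:S(56), P1:S(56), P2:I | bus: BusRd,Flush
[9] P1: load  L3 | P0:S(56), P1:S(56), P2:I | bus: none
[10] P2: load  L3 | P0:S(56), P1:S(56), P2:S(56) | bus: BusRd
[11] P0: load  L3 | P0:S(56), P1:S(56), P2:S(56) | bus: none
[12] P1: load  L3 | P0:S(56), P1:S(56), P2:S(56) | bus: none
[13] P1: store L3 := 21 | P0:I, P1:M(21), P2:I | bus: BusUpgr
[14] P2: load  L3 | P0:I, P1:S(21), P2:S(21) | bus: BusRd,Flush
[15] P2: load  L0 | P0:S(10), P1:I, P2:S(10) | bus: BusRd

bus = BusRd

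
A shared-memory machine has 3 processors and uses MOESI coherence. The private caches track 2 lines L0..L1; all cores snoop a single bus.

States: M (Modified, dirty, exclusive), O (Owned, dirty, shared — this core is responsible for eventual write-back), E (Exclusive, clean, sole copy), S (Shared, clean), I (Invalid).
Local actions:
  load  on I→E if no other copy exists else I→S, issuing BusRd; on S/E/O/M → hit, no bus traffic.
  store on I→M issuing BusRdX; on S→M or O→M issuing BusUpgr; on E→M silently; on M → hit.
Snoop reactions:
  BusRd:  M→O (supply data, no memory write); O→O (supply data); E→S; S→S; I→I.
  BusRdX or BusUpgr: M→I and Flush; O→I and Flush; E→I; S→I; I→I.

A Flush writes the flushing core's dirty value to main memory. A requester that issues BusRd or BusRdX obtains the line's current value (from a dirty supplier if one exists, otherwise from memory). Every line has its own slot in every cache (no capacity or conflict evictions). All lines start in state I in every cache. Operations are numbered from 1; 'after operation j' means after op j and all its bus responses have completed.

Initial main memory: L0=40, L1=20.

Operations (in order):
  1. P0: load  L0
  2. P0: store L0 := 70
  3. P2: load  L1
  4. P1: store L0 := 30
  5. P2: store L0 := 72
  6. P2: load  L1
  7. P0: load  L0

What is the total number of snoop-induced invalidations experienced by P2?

step 1: P0: load  L0  ⟶  EII  (L0)  txn=BusRd  M[L0]=40
step 2: P0: store L0 := 70  ⟶  MII  (L0)  txn=∅  M[L0]=40
step 3: P2: load  L1  ⟶  IIE  (L1)  txn=BusRd  M[L1]=20
step 4: P1: store L0 := 30  ⟶  IMI  (L0)  txn=BusRdX+Flush  M[L0]=70
step 5: P2: store L0 := 72  ⟶  IIM  (L0)  txn=BusRdX+Flush  M[L0]=30
step 6: P2: load  L1  ⟶  IIE  (L1)  txn=∅  M[L1]=20
step 7: P0: load  L0  ⟶  SIO  (L0)  txn=BusRd  M[L0]=30

invalidations = 0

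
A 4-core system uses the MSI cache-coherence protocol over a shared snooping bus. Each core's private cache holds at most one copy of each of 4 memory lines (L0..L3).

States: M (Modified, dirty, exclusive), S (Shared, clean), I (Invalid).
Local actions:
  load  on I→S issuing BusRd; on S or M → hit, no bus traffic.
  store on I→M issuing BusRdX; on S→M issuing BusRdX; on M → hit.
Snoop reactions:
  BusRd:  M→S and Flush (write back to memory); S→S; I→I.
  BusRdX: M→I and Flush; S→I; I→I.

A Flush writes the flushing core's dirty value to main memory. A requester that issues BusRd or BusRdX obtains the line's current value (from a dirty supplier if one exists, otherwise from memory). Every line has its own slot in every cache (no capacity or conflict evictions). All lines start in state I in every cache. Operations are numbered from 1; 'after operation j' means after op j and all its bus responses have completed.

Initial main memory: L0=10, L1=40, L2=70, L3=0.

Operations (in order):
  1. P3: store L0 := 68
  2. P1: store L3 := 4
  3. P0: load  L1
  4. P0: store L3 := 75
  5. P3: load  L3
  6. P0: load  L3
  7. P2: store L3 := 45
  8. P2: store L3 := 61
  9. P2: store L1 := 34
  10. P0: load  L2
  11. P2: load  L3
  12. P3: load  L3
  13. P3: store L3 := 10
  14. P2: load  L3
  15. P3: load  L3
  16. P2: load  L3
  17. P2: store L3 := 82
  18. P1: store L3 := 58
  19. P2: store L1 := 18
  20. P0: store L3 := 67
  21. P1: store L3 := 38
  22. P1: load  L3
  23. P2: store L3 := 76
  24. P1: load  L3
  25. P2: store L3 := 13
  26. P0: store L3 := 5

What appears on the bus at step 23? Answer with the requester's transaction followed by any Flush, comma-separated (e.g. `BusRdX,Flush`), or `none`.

  op1 P3: store L0 := 68 → I/I/I/M on L0; bus BusRdX; mem=10
  op2 P1: store L3 := 4 → I/M/I/I on L3; bus BusRdX; mem=0
  op3 P0: load  L1 → S/I/I/I on L1; bus BusRd; mem=40
  op4 P0: store L3 := 75 → M/I/I/I on L3; bus BusRdX Flush; mem=4
  op5 P3: load  L3 → S/I/I/S on L3; bus BusRd Flush; mem=75
  op6 P0: load  L3 → S/I/I/S on L3; bus (none); mem=75
  op7 P2: store L3 := 45 → I/I/M/I on L3; bus BusRdX; mem=75
  op8 P2: store L3 := 61 → I/I/M/I on L3; bus (none); mem=75
  op9 P2: store L1 := 34 → I/I/M/I on L1; bus BusRdX; mem=40
  op10 P0: load  L2 → S/I/I/I on L2; bus BusRd; mem=70
  op11 P2: load  L3 → I/I/M/I on L3; bus (none); mem=75
  op12 P3: load  L3 → I/I/S/S on L3; bus BusRd Flush; mem=61
  op13 P3: store L3 := 10 → I/I/I/M on L3; bus BusRdX; mem=61
  op14 P2: load  L3 → I/I/S/S on L3; bus BusRd Flush; mem=10
  op15 P3: load  L3 → I/I/S/S on L3; bus (none); mem=10
  op16 P2: load  L3 → I/I/S/S on L3; bus (none); mem=10
  op17 P2: store L3 := 82 → I/I/M/I on L3; bus BusRdX; mem=10
  op18 P1: store L3 := 58 → I/M/I/I on L3; bus BusRdX Flush; mem=82
  op19 P2: store L1 := 18 → I/I/M/I on L1; bus (none); mem=40
  op20 P0: store L3 := 67 → M/I/I/I on L3; bus BusRdX Flush; mem=58
  op21 P1: store L3 := 38 → I/M/I/I on L3; bus BusRdX Flush; mem=67
  op22 P1: load  L3 → I/M/I/I on L3; bus (none); mem=67
  op23 P2: store L3 := 76 → I/I/M/I on L3; bus BusRdX Flush; mem=38
  op24 P1: load  L3 → I/S/S/I on L3; bus BusRd Flush; mem=76
  op25 P2: store L3 := 13 → I/I/M/I on L3; bus BusRdX; mem=76
  op26 P0: store L3 := 5 → M/I/I/I on L3; bus BusRdX Flush; mem=13

bus = BusRdX,Flush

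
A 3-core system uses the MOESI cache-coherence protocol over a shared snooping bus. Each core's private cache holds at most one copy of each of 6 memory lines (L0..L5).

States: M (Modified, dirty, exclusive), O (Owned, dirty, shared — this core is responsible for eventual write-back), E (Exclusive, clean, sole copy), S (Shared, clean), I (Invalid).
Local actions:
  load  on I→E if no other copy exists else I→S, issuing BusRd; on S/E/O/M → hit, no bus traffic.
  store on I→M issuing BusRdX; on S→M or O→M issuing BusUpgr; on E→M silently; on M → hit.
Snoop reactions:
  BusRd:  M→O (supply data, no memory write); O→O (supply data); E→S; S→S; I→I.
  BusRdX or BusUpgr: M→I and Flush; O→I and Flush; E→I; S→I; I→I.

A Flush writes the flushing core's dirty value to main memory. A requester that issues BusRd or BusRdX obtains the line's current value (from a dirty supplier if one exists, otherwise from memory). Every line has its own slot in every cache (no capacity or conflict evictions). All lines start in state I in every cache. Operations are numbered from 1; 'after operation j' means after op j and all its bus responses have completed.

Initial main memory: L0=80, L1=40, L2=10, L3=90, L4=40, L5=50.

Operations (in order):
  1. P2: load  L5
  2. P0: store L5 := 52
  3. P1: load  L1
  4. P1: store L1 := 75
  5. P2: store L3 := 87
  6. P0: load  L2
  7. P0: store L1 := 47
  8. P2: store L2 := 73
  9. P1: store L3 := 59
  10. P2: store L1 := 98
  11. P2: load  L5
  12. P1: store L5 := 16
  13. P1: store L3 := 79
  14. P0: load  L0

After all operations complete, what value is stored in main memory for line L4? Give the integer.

memory[L4] = 40

step 1: P2: load  L5  ⟶  IIE  (L5)  txn=BusRd  M[L5]=50
step 2: P0: store L5 := 52  ⟶  MII  (L5)  txn=BusRdX  M[L5]=50
step 3: P1: load  L1  ⟶  IEI  (L1)  txn=BusRd  M[L1]=40
step 4: P1: store L1 := 75  ⟶  IMI  (L1)  txn=∅  M[L1]=40
step 5: P2: store L3 := 87  ⟶  IIM  (L3)  txn=BusRdX  M[L3]=90
step 6: P0: load  L2  ⟶  EII  (L2)  txn=BusRd  M[L2]=10
step 7: P0: store L1 := 47  ⟶  MII  (L1)  txn=BusRdX+Flush  M[L1]=75
step 8: P2: store L2 := 73  ⟶  IIM  (L2)  txn=BusRdX  M[L2]=10
step 9: P1: store L3 := 59  ⟶  IMI  (L3)  txn=BusRdX+Flush  M[L3]=87
step 10: P2: store L1 := 98  ⟶  IIM  (L1)  txn=BusRdX+Flush  M[L1]=47
step 11: P2: load  L5  ⟶  OIS  (L5)  txn=BusRd  M[L5]=50
step 12: P1: store L5 := 16  ⟶  IMI  (L5)  txn=BusRdX+Flush  M[L5]=52
step 13: P1: store L3 := 79  ⟶  IMI  (L3)  txn=∅  M[L3]=87
step 14: P0: load  L0  ⟶  EII  (L0)  txn=BusRd  M[L0]=80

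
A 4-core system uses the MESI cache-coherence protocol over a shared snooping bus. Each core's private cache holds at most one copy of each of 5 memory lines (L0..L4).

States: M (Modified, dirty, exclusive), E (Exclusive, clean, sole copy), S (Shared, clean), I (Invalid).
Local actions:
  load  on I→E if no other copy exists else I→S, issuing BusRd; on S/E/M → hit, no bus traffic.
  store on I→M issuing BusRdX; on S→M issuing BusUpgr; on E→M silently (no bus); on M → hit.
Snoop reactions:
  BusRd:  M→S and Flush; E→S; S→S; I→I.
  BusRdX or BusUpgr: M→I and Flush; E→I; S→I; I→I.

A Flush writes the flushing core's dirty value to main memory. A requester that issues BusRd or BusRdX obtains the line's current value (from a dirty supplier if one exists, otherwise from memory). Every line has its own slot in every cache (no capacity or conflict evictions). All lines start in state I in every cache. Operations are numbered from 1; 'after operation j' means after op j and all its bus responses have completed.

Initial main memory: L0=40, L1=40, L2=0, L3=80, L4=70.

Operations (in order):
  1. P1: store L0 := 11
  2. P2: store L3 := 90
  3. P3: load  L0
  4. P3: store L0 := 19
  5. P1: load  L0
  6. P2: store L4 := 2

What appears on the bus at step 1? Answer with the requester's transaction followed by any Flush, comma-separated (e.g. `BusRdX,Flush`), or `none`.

1. P1: store L0 := 11  bus=[BusRdX]  L0: P0=I P1=M P2=I P3=I  mem[L0]=40
2. P2: store L3 := 90  bus=[BusRdX]  L3: P0=I P1=I P2=M P3=I  mem[L3]=80
3. P3: load  L0  bus=[BusRd,Flush]  L0: P0=I P1=S P2=I P3=S  mem[L0]=11
4. P3: store L0 := 19  bus=[BusUpgr]  L0: P0=I P1=I P2=I P3=M  mem[L0]=11
5. P1: load  L0  bus=[BusRd,Flush]  L0: P0=I P1=S P2=I P3=S  mem[L0]=19
6. P2: store L4 := 2  bus=[BusRdX]  L4: P0=I P1=I P2=M P3=I  mem[L4]=70

bus = BusRdX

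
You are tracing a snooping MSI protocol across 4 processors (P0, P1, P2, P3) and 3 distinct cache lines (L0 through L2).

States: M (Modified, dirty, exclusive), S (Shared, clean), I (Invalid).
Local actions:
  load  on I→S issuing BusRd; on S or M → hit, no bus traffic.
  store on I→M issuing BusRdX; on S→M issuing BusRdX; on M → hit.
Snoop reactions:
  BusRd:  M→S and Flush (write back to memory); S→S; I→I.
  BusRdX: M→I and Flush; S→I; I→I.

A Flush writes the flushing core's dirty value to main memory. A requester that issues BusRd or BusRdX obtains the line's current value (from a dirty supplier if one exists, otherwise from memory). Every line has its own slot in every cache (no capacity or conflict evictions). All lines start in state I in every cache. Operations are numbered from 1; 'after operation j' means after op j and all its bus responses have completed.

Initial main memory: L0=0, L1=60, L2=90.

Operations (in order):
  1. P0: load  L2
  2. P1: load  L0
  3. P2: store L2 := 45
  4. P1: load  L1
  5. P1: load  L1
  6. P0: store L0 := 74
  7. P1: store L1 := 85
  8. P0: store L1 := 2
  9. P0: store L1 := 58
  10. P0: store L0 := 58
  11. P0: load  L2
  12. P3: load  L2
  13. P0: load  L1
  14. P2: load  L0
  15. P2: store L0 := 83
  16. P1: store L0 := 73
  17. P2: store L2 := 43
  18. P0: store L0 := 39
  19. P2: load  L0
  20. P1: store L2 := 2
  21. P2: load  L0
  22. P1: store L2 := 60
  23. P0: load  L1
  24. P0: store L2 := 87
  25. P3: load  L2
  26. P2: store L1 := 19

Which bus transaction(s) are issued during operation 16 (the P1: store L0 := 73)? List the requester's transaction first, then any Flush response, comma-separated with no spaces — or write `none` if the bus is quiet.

step 1: P0: load  L2  ⟶  SIII  (L2)  txn=BusRd  M[L2]=90
step 2: P1: load  L0  ⟶  ISII  (L0)  txn=BusRd  M[L0]=0
step 3: P2: store L2 := 45  ⟶  IIMI  (L2)  txn=BusRdX  M[L2]=90
step 4: P1: load  L1  ⟶  ISII  (L1)  txn=BusRd  M[L1]=60
step 5: P1: load  L1  ⟶  ISII  (L1)  txn=∅  M[L1]=60
step 6: P0: store L0 := 74  ⟶  MIII  (L0)  txn=BusRdX  M[L0]=0
step 7: P1: store L1 := 85  ⟶  IMII  (L1)  txn=BusRdX  M[L1]=60
step 8: P0: store L1 := 2  ⟶  MIII  (L1)  txn=BusRdX+Flush  M[L1]=85
step 9: P0: store L1 := 58  ⟶  MIII  (L1)  txn=∅  M[L1]=85
step 10: P0: store L0 := 58  ⟶  MIII  (L0)  txn=∅  M[L0]=0
step 11: P0: load  L2  ⟶  SISI  (L2)  txn=BusRd+Flush  M[L2]=45
step 12: P3: load  L2  ⟶  SISS  (L2)  txn=BusRd  M[L2]=45
step 13: P0: load  L1  ⟶  MIII  (L1)  txn=∅  M[L1]=85
step 14: P2: load  L0  ⟶  SISI  (L0)  txn=BusRd+Flush  M[L0]=58
step 15: P2: store L0 := 83  ⟶  IIMI  (L0)  txn=BusRdX  M[L0]=58
step 16: P1: store L0 := 73  ⟶  IMII  (L0)  txn=BusRdX+Flush  M[L0]=83
step 17: P2: store L2 := 43  ⟶  IIMI  (L2)  txn=BusRdX  M[L2]=45
step 18: P0: store L0 := 39  ⟶  MIII  (L0)  txn=BusRdX+Flush  M[L0]=73
step 19: P2: load  L0  ⟶  SISI  (L0)  txn=BusRd+Flush  M[L0]=39
step 20: P1: store L2 := 2  ⟶  IMII  (L2)  txn=BusRdX+Flush  M[L2]=43
step 21: P2: load  L0  ⟶  SISI  (L0)  txn=∅  M[L0]=39
step 22: P1: store L2 := 60  ⟶  IMII  (L2)  txn=∅  M[L2]=43
step 23: P0: load  L1  ⟶  MIII  (L1)  txn=∅  M[L1]=85
step 24: P0: store L2 := 87  ⟶  MIII  (L2)  txn=BusRdX+Flush  M[L2]=60
step 25: P3: load  L2  ⟶  SIIS  (L2)  txn=BusRd+Flush  M[L2]=87
step 26: P2: store L1 := 19  ⟶  IIMI  (L1)  txn=BusRdX+Flush  M[L1]=58

bus = BusRdX,Flush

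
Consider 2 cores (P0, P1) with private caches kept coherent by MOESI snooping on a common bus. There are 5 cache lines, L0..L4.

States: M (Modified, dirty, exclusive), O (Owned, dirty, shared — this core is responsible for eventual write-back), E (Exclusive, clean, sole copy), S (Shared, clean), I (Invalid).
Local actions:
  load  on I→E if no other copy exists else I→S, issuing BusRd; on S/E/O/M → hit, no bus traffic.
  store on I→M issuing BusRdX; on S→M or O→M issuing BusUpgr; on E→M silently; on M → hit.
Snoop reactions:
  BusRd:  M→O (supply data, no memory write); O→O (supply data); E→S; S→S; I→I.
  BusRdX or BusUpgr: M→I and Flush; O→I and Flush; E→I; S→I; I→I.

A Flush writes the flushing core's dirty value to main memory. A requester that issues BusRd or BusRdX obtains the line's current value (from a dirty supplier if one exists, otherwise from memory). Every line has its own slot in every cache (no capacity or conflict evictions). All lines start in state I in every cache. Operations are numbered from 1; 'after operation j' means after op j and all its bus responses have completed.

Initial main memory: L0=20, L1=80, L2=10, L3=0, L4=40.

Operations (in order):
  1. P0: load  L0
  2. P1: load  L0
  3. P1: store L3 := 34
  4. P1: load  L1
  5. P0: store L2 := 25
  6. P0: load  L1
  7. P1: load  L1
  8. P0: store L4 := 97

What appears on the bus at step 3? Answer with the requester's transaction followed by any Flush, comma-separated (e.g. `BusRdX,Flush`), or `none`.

bus = BusRdX

[1] P0: load  L0 | P0:E(20), P1:I | bus: BusRd
[2] P1: load  L0 | P0:S(20), P1:S(20) | bus: BusRd
[3] P1: store L3 := 34 | P0:I, P1:M(34) | bus: BusRdX
[4] P1: load  L1 | P0:I, P1:E(80) | bus: BusRd
[5] P0: store L2 := 25 | P0:M(25), P1:I | bus: BusRdX
[6] P0: load  L1 | P0:S(80), P1:S(80) | bus: BusRd
[7] P1: load  L1 | P0:S(80), P1:S(80) | bus: none
[8] P0: store L4 := 97 | P0:M(97), P1:I | bus: BusRdX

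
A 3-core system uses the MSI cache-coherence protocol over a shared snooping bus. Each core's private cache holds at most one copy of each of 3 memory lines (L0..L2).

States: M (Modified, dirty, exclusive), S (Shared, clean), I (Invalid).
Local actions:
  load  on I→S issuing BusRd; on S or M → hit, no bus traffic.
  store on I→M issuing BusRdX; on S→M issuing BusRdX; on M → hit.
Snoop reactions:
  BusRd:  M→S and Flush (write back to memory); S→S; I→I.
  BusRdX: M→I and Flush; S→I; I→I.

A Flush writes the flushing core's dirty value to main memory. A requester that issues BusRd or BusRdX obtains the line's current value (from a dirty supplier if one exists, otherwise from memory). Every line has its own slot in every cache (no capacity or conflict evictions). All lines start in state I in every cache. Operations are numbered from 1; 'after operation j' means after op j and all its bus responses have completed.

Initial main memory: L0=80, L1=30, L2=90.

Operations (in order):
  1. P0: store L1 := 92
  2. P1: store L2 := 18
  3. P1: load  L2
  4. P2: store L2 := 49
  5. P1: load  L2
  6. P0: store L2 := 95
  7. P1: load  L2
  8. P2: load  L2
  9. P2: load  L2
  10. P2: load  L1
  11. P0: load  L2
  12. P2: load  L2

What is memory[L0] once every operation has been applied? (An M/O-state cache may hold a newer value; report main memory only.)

[1] P0: store L1 := 92 | P0:M(92), P1:I, P2:I | bus: BusRdX
[2] P1: store L2 := 18 | P0:I, P1:M(18), P2:I | bus: BusRdX
[3] P1: load  L2 | P0:I, P1:M(18), P2:I | bus: none
[4] P2: store L2 := 49 | P0:I, P1:I, P2:M(49) | bus: BusRdX,Flush
[5] P1: load  L2 | P0:I, P1:S(49), P2:S(49) | bus: BusRd,Flush
[6] P0: store L2 := 95 | P0:M(95), P1:I, P2:I | bus: BusRdX
[7] P1: load  L2 | P0:S(95), P1:S(95), P2:I | bus: BusRd,Flush
[8] P2: load  L2 | P0:S(95), P1:S(95), P2:S(95) | bus: BusRd
[9] P2: load  L2 | P0:S(95), P1:S(95), P2:S(95) | bus: none
[10] P2: load  L1 | P0:S(92), P1:I, P2:S(92) | bus: BusRd,Flush
[11] P0: load  L2 | P0:S(95), P1:S(95), P2:S(95) | bus: none
[12] P2: load  L2 | P0:S(95), P1:S(95), P2:S(95) | bus: none

memory[L0] = 80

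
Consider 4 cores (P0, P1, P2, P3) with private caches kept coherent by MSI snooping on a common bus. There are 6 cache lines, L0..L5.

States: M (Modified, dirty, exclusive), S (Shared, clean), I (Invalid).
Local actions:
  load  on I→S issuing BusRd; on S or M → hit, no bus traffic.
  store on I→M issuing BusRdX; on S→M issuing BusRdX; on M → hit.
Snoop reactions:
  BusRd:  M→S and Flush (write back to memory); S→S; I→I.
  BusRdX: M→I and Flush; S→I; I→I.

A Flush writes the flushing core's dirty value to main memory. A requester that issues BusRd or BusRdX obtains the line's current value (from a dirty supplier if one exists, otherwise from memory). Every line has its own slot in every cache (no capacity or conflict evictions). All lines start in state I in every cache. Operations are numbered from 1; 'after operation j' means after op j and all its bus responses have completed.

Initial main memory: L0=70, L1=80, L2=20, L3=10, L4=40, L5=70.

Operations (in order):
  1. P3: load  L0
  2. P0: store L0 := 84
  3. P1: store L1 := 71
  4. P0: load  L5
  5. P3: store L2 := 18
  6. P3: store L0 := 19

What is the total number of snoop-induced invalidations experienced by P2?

invalidations = 0

1. P3: load  L0  bus=[BusRd]  L0: P0=I P1=I P2=I P3=S  mem[L0]=70
2. P0: store L0 := 84  bus=[BusRdX]  L0: P0=M P1=I P2=I P3=I  mem[L0]=70
3. P1: store L1 := 71  bus=[BusRdX]  L1: P0=I P1=M P2=I P3=I  mem[L1]=80
4. P0: load  L5  bus=[BusRd]  L5: P0=S P1=I P2=I P3=I  mem[L5]=70
5. P3: store L2 := 18  bus=[BusRdX]  L2: P0=I P1=I P2=I P3=M  mem[L2]=20
6. P3: store L0 := 19  bus=[BusRdX,Flush]  L0: P0=I P1=I P2=I P3=M  mem[L0]=84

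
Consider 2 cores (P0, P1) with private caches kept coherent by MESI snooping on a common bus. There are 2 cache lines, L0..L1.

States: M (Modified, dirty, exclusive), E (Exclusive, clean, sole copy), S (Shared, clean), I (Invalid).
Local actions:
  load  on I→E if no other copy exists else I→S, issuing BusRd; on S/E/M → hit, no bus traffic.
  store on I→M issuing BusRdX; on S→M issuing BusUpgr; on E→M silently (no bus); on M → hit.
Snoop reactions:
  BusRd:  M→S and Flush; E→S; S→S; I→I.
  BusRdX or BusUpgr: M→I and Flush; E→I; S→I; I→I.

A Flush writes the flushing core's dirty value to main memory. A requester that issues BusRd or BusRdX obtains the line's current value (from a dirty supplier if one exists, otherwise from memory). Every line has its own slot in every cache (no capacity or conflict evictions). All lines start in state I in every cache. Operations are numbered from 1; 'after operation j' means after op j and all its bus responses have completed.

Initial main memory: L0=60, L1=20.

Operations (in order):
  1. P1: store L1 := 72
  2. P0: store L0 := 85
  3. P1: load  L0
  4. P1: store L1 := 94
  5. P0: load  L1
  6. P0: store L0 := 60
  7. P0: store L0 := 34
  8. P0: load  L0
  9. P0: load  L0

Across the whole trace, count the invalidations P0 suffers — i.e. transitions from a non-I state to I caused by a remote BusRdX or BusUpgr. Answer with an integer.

invalidations = 0

[1] P1: store L1 := 72 | P0:I, P1:M(72) | bus: BusRdX
[2] P0: store L0 := 85 | P0:M(85), P1:I | bus: BusRdX
[3] P1: load  L0 | P0:S(85), P1:S(85) | bus: BusRd,Flush
[4] P1: store L1 := 94 | P0:I, P1:M(94) | bus: none
[5] P0: load  L1 | P0:S(94), P1:S(94) | bus: BusRd,Flush
[6] P0: store L0 := 60 | P0:M(60), P1:I | bus: BusUpgr
[7] P0: store L0 := 34 | P0:M(34), P1:I | bus: none
[8] P0: load  L0 | P0:M(34), P1:I | bus: none
[9] P0: load  L0 | P0:M(34), P1:I | bus: none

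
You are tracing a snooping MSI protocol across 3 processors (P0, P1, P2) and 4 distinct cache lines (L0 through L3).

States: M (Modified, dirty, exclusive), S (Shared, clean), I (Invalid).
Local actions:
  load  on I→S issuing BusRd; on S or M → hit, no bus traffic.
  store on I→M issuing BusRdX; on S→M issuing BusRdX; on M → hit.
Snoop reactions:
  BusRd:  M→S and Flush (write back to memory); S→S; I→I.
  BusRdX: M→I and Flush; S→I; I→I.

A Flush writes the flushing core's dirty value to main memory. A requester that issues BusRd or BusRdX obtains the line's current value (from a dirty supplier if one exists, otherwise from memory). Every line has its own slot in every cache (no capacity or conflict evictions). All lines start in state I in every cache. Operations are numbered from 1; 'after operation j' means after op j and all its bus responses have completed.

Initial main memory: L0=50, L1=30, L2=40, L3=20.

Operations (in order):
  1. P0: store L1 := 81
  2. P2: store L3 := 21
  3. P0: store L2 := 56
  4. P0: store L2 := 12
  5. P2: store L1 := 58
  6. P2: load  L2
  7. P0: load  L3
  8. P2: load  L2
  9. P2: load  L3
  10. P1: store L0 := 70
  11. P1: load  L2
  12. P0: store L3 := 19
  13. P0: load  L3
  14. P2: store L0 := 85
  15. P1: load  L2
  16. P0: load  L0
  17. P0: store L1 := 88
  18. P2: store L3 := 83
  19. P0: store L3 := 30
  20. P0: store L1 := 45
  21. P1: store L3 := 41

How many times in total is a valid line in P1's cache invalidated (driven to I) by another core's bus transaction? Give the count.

step 1: P0: store L1 := 81  ⟶  MII  (L1)  txn=BusRdX  M[L1]=30
step 2: P2: store L3 := 21  ⟶  IIM  (L3)  txn=BusRdX  M[L3]=20
step 3: P0: store L2 := 56  ⟶  MII  (L2)  txn=BusRdX  M[L2]=40
step 4: P0: store L2 := 12  ⟶  MII  (L2)  txn=∅  M[L2]=40
step 5: P2: store L1 := 58  ⟶  IIM  (L1)  txn=BusRdX+Flush  M[L1]=81
step 6: P2: load  L2  ⟶  SIS  (L2)  txn=BusRd+Flush  M[L2]=12
step 7: P0: load  L3  ⟶  SIS  (L3)  txn=BusRd+Flush  M[L3]=21
step 8: P2: load  L2  ⟶  SIS  (L2)  txn=∅  M[L2]=12
step 9: P2: load  L3  ⟶  SIS  (L3)  txn=∅  M[L3]=21
step 10: P1: store L0 := 70  ⟶  IMI  (L0)  txn=BusRdX  M[L0]=50
step 11: P1: load  L2  ⟶  SSS  (L2)  txn=BusRd  M[L2]=12
step 12: P0: store L3 := 19  ⟶  MII  (L3)  txn=BusRdX  M[L3]=21
step 13: P0: load  L3  ⟶  MII  (L3)  txn=∅  M[L3]=21
step 14: P2: store L0 := 85  ⟶  IIM  (L0)  txn=BusRdX+Flush  M[L0]=70
step 15: P1: load  L2  ⟶  SSS  (L2)  txn=∅  M[L2]=12
step 16: P0: load  L0  ⟶  SIS  (L0)  txn=BusRd+Flush  M[L0]=85
step 17: P0: store L1 := 88  ⟶  MII  (L1)  txn=BusRdX+Flush  M[L1]=58
step 18: P2: store L3 := 83  ⟶  IIM  (L3)  txn=BusRdX+Flush  M[L3]=19
step 19: P0: store L3 := 30  ⟶  MII  (L3)  txn=BusRdX+Flush  M[L3]=83
step 20: P0: store L1 := 45  ⟶  MII  (L1)  txn=∅  M[L1]=58
step 21: P1: store L3 := 41  ⟶  IMI  (L3)  txn=BusRdX+Flush  M[L3]=30

invalidations = 1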